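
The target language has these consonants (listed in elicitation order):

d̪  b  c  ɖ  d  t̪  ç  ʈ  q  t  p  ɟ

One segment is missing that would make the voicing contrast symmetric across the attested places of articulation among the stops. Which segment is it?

place of articulation  voiceless  voiced  
bilabial          p         b       
dental            t̪        d̪      
alveolar          t         d       
retroflex         ʈ         ɖ       
palatal           c         ɟ       
uvular            q         —       
The uvular row has no voiced member, so the gap is the voiced uvular stop /ɢ/.

/ɢ/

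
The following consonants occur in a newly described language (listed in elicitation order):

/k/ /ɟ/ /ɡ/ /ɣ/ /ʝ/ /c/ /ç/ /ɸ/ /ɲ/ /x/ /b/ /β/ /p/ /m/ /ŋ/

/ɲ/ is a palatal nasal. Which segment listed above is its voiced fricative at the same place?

/ʝ/

The voiced fricative at the same place is a voiced palatal fricative — in this inventory, /ʝ/.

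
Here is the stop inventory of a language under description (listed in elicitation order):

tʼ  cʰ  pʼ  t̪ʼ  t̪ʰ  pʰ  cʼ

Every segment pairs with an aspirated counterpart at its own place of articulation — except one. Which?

/tʼ/

Bilabial: /pʰ/ ~ /pʼ/
Dental: /t̪ʰ/ ~ /t̪ʼ/
Palatal: /cʰ/ ~ /cʼ/
Alveolar: only /tʼ/ (ejective); no aspirated partner.
So /tʼ/ is the unpaired segment.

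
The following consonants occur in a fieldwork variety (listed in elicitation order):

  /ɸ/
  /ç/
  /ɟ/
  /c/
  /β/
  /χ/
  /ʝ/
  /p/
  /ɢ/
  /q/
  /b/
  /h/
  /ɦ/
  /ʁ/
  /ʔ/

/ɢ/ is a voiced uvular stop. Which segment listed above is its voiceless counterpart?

/q/

The voiceless counterpart is a voiceless uvular stop — in this inventory, /q/.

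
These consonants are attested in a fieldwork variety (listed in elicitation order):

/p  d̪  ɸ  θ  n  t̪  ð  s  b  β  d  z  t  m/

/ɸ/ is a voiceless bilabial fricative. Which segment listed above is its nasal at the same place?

The nasal at the same place is a bilabial nasal — in this inventory, /m/.

/m/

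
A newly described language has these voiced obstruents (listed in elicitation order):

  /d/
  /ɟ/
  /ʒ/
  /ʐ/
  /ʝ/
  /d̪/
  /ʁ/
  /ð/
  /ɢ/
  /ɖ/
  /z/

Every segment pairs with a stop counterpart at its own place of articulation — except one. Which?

Dental: /d̪/ ~ /ð/
Alveolar: /d/ ~ /z/
Retroflex: /ɖ/ ~ /ʐ/
Palatal: /ɟ/ ~ /ʝ/
Uvular: /ɢ/ ~ /ʁ/
Postalveolar: only /ʒ/ (fricative); no stop partner.
So /ʒ/ is the unpaired segment.

/ʒ/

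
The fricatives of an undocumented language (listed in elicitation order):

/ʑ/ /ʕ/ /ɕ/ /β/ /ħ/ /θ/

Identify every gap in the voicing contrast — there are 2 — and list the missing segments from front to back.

Voiceless: /θ/ (dental), /ɕ/ (alveolo-palatal), /ħ/ (pharyngeal).
Voiced: /β/ (bilabial), /ʑ/ (alveolo-palatal), /ʕ/ (pharyngeal).
Gaps, from front to back: bilabial lacks voiceless (/ɸ/); dental lacks voiced (/ð/).

/ɸ/, /ð/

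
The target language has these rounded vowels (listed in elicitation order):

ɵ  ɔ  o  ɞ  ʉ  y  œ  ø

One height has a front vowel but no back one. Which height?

height            front     central   back    
high              y         ʉ         —       
high-mid          ø         ɵ         o       
low-mid           œ         ɞ         ɔ       
Every height has a back member except high, where /u/ would be expected.

high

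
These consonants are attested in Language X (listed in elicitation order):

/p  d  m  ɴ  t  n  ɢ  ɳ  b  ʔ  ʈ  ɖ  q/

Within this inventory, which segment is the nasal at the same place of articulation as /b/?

/b/ is a voiced bilabial stop.
The nasal at the same place is a bilabial nasal — in this inventory, /m/.

/m/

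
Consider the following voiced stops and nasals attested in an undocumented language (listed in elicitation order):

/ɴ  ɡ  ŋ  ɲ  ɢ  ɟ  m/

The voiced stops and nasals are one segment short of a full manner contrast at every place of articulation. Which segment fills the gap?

/b/

place of articulation  oral stop  nasal   
bilabial          —         m       
palatal           ɟ         ɲ       
velar             ɡ         ŋ       
uvular            ɢ         ɴ       
The bilabial row has no oral stop member, so the gap is the bilabial oral stop /b/.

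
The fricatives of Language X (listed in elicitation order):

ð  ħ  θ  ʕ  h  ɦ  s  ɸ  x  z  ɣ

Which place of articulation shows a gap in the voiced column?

bilabial

bilabial: voiceless /ɸ/, voiced —.
dental: voiceless /θ/, voiced /ð/.
alveolar: voiceless /s/, voiced /z/.
velar: voiceless /x/, voiced /ɣ/.
pharyngeal: voiceless /ħ/, voiced /ʕ/.
glottal: voiceless /h/, voiced /ɦ/.
Every place of articulation has a voiced member except bilabial, where /β/ would be expected.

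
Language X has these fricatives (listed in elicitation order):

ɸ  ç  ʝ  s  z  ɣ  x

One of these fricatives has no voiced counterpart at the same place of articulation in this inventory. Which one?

/ɸ/

Alveolar: /s/ ~ /z/
Palatal: /ç/ ~ /ʝ/
Velar: /x/ ~ /ɣ/
Bilabial: only /ɸ/ (voiceless); no voiced partner.
So /ɸ/ is the unpaired segment.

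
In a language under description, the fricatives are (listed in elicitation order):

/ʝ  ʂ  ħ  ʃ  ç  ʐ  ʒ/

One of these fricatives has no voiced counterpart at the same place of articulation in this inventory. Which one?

Postalveolar: /ʃ/ ~ /ʒ/
Retroflex: /ʂ/ ~ /ʐ/
Palatal: /ç/ ~ /ʝ/
Pharyngeal: only /ħ/ (voiceless); no voiced partner.
So /ħ/ is the unpaired segment.

/ħ/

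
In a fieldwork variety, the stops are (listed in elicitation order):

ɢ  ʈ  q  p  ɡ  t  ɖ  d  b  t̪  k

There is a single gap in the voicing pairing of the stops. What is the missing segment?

/d̪/

bilabial: voiceless /p/, voiced /b/.
dental: voiceless /t̪/, voiced —.
alveolar: voiceless /t/, voiced /d/.
retroflex: voiceless /ʈ/, voiced /ɖ/.
velar: voiceless /k/, voiced /ɡ/.
uvular: voiceless /q/, voiced /ɢ/.
The dental row has no voiced member, so the gap is the voiced dental stop /d̪/.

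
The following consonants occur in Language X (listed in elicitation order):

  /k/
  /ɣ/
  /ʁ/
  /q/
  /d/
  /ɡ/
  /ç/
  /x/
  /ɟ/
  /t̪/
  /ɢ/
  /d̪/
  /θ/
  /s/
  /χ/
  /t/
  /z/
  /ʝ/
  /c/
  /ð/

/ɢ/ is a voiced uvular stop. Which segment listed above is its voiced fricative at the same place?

The voiced fricative at the same place is a voiced uvular fricative — in this inventory, /ʁ/.

/ʁ/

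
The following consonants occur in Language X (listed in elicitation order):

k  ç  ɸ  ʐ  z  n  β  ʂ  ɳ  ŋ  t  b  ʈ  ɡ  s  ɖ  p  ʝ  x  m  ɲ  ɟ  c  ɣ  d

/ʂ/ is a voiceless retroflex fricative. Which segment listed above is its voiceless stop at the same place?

The voiceless stop at the same place is a voiceless retroflex stop — in this inventory, /ʈ/.

/ʈ/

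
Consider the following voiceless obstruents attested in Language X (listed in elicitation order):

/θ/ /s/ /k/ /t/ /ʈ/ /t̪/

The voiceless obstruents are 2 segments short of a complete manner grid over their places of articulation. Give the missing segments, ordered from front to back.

/ʂ/, /x/

place of articulation  stop      fricative
dental            t̪        θ       
alveolar          t         s       
retroflex         ʈ         —       
velar             k         —       
Gaps, from front to back: retroflex lacks fricative (/ʂ/); velar lacks fricative (/x/).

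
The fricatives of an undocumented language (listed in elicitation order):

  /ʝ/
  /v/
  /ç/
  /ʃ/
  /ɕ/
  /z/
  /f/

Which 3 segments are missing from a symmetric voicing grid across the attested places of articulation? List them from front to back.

/s/, /ʒ/, /ʑ/

labiodental: voiceless /f/, voiced /v/.
alveolar: voiceless —, voiced /z/.
postalveolar: voiceless /ʃ/, voiced —.
alveolo-palatal: voiceless /ɕ/, voiced —.
palatal: voiceless /ç/, voiced /ʝ/.
Gaps, from front to back: alveolar lacks voiceless (/s/); postalveolar lacks voiced (/ʒ/); alveolo-palatal lacks voiced (/ʑ/).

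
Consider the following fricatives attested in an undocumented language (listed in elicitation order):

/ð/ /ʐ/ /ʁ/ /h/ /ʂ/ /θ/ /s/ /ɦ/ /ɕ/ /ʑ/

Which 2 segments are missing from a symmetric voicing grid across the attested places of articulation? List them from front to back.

dental: voiceless /θ/, voiced /ð/.
alveolar: voiceless /s/, voiced —.
retroflex: voiceless /ʂ/, voiced /ʐ/.
alveolo-palatal: voiceless /ɕ/, voiced /ʑ/.
uvular: voiceless —, voiced /ʁ/.
glottal: voiceless /h/, voiced /ɦ/.
Gaps, from front to back: alveolar lacks voiced (/z/); uvular lacks voiceless (/χ/).

/z/, /χ/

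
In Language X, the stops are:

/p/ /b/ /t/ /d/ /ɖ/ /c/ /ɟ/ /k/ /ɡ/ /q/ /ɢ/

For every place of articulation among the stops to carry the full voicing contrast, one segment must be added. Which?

/ʈ/

place of articulation  voiceless  voiced  
bilabial          p         b       
alveolar          t         d       
retroflex         —         ɖ       
palatal           c         ɟ       
velar             k         ɡ       
uvular            q         ɢ       
The retroflex row has no voiceless member, so the gap is the voiceless retroflex stop /ʈ/.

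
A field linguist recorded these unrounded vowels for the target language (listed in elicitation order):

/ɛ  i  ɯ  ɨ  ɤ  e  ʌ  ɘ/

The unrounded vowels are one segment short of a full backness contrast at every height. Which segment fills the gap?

height            front     central   back    
high              i         ɨ         ɯ       
high-mid          e         ɘ         ɤ       
low-mid           ɛ         —         ʌ       
The low-mid row has no central member, so the gap is the low-mid central unrounded vowel /ɜ/.

/ɜ/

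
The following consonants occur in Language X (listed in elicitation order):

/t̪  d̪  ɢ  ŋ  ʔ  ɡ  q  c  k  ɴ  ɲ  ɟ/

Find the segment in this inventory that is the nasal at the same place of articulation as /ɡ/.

/ɡ/ is a voiced velar stop.
The nasal at the same place is a velar nasal — in this inventory, /ŋ/.

/ŋ/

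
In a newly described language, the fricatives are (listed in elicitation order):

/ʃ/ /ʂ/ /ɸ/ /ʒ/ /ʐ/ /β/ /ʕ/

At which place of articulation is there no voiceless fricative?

pharyngeal

Voiceless: /ɸ/ (bilabial), /ʃ/ (postalveolar), /ʂ/ (retroflex).
Voiced: /β/ (bilabial), /ʒ/ (postalveolar), /ʐ/ (retroflex), /ʕ/ (pharyngeal).
Every place of articulation has a voiceless member except pharyngeal, where /ħ/ would be expected.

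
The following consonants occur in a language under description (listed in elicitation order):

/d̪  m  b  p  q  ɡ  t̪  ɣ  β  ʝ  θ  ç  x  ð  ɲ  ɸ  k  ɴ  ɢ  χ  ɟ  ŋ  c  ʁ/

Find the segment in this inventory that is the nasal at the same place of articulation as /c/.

/ɲ/

/c/ is a voiceless palatal stop.
The nasal at the same place is a palatal nasal — in this inventory, /ɲ/.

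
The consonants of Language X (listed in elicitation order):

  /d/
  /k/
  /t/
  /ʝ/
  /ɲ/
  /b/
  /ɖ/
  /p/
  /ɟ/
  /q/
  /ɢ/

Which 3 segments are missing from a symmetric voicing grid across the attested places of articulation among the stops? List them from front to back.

bilabial: voiceless /p/, voiced /b/.
alveolar: voiceless /t/, voiced /d/.
retroflex: voiceless —, voiced /ɖ/.
palatal: voiceless —, voiced /ɟ/.
velar: voiceless /k/, voiced —.
uvular: voiceless /q/, voiced /ɢ/.
Gaps, from front to back: retroflex lacks voiceless (/ʈ/); palatal lacks voiceless (/c/); velar lacks voiced (/ɡ/).

/ʈ/, /c/, /ɡ/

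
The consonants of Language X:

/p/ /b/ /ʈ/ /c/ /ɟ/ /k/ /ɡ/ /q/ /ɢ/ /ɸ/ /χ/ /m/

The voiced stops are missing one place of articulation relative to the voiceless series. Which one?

bilabial: voiceless /p/, voiced /b/.
retroflex: voiceless /ʈ/, voiced —.
palatal: voiceless /c/, voiced /ɟ/.
velar: voiceless /k/, voiced /ɡ/.
uvular: voiceless /q/, voiced /ɢ/.
Every place of articulation has a voiced member except retroflex, where /ɖ/ would be expected.

retroflex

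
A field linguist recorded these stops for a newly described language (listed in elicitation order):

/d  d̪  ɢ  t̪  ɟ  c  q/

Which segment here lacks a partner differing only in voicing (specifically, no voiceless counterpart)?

/d/

Dental: /t̪/ ~ /d̪/
Palatal: /c/ ~ /ɟ/
Uvular: /q/ ~ /ɢ/
Alveolar: only /d/ (voiced); no voiceless partner.
So /d/ is the unpaired segment.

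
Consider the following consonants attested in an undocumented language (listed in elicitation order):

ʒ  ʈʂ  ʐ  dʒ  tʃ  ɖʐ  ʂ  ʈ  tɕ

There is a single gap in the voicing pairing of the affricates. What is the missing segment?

/dʑ/

place of articulation  voiceless  voiced  
postalveolar      tʃ        dʒ      
retroflex         ʈʂ        ɖʐ      
alveolo-palatal   tɕ        —       
The alveolo-palatal row has no voiced member, so the gap is the voiced alveolo-palatal affricate /dʑ/.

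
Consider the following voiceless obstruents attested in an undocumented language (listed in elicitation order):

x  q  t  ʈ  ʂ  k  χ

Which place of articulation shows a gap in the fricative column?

place of articulation  stop      fricative
alveolar          t         —       
retroflex         ʈ         ʂ       
velar             k         x       
uvular            q         χ       
Every place of articulation has a fricative member except alveolar, where /s/ would be expected.

alveolar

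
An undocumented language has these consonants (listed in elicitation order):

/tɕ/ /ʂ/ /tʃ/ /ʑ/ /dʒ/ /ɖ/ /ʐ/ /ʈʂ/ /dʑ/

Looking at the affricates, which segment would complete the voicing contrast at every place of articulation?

Voiceless: /tʃ/ (postalveolar), /ʈʂ/ (retroflex), /tɕ/ (alveolo-palatal).
Voiced: /dʒ/ (postalveolar), /dʑ/ (alveolo-palatal).
The retroflex row has no voiced member, so the gap is the voiced retroflex affricate /ɖʐ/.

/ɖʐ/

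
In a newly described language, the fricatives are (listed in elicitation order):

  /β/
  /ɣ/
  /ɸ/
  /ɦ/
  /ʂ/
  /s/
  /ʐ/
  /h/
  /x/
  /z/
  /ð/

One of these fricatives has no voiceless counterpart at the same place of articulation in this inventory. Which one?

Bilabial: /ɸ/ ~ /β/
Alveolar: /s/ ~ /z/
Retroflex: /ʂ/ ~ /ʐ/
Velar: /x/ ~ /ɣ/
Glottal: /h/ ~ /ɦ/
Dental: only /ð/ (voiced); no voiceless partner.
So /ð/ is the unpaired segment.

/ð/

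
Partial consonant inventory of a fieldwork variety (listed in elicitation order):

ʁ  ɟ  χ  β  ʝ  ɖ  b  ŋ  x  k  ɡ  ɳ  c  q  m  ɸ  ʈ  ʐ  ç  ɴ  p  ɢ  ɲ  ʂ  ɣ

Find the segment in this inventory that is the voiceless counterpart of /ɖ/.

/ɖ/ is a voiced retroflex stop.
The voiceless counterpart is a voiceless retroflex stop — in this inventory, /ʈ/.

/ʈ/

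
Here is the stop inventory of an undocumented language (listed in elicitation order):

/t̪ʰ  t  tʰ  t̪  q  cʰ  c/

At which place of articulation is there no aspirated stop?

dental: plain /t̪/, aspirated /t̪ʰ/.
alveolar: plain /t/, aspirated /tʰ/.
palatal: plain /c/, aspirated /cʰ/.
uvular: plain /q/, aspirated —.
Every place of articulation has an aspirated member except uvular, where /qʰ/ would be expected.

uvular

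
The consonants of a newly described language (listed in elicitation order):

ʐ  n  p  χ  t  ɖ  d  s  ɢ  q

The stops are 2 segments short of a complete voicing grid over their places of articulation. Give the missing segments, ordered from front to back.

bilabial: voiceless /p/, voiced —.
alveolar: voiceless /t/, voiced /d/.
retroflex: voiceless —, voiced /ɖ/.
uvular: voiceless /q/, voiced /ɢ/.
Gaps, from front to back: bilabial lacks voiced (/b/); retroflex lacks voiceless (/ʈ/).

/b/, /ʈ/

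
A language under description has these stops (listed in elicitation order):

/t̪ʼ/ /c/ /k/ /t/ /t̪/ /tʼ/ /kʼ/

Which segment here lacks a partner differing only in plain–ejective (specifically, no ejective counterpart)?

/c/

Dental: /t̪/ ~ /t̪ʼ/
Alveolar: /t/ ~ /tʼ/
Velar: /k/ ~ /kʼ/
Palatal: only /c/ (plain); no ejective partner.
So /c/ is the unpaired segment.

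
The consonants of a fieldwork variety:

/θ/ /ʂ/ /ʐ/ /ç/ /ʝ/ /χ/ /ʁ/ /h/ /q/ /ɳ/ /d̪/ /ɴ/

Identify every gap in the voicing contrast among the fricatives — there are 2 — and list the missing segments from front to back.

place of articulation  voiceless  voiced  
dental            θ         —       
retroflex         ʂ         ʐ       
palatal           ç         ʝ       
uvular            χ         ʁ       
glottal           h         —       
Gaps, from front to back: dental lacks voiced (/ð/); glottal lacks voiced (/ɦ/).

/ð/, /ɦ/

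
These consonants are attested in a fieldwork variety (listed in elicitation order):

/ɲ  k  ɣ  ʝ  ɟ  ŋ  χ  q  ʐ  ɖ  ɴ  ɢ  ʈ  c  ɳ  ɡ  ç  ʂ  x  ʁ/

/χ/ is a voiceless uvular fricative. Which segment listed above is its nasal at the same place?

/ɴ/

The nasal at the same place is an uvular nasal — in this inventory, /ɴ/.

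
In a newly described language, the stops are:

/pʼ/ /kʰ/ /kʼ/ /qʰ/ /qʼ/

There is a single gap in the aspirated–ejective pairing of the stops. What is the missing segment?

bilabial: aspirated —, ejective /pʼ/.
velar: aspirated /kʰ/, ejective /kʼ/.
uvular: aspirated /qʰ/, ejective /qʼ/.
The bilabial row has no aspirated member, so the gap is the aspirated bilabial stop /pʰ/.

/pʰ/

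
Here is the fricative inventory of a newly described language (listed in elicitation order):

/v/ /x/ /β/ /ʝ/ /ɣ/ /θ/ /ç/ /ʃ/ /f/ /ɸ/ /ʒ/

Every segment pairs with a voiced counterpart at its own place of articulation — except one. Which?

Bilabial: /ɸ/ ~ /β/
Labiodental: /f/ ~ /v/
Postalveolar: /ʃ/ ~ /ʒ/
Palatal: /ç/ ~ /ʝ/
Velar: /x/ ~ /ɣ/
Dental: only /θ/ (voiceless); no voiced partner.
So /θ/ is the unpaired segment.

/θ/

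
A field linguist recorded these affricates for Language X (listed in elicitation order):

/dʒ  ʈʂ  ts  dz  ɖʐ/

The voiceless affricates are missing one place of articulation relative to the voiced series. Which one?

Voiceless: /ts/ (alveolar), /ʈʂ/ (retroflex).
Voiced: /dz/ (alveolar), /dʒ/ (postalveolar), /ɖʐ/ (retroflex).
Every place of articulation has a voiceless member except postalveolar, where /tʃ/ would be expected.

postalveolar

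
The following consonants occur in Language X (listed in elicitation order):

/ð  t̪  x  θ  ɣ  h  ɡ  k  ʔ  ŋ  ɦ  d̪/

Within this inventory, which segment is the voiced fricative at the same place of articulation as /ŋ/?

/ŋ/ is a velar nasal.
The voiced fricative at the same place is a voiced velar fricative — in this inventory, /ɣ/.

/ɣ/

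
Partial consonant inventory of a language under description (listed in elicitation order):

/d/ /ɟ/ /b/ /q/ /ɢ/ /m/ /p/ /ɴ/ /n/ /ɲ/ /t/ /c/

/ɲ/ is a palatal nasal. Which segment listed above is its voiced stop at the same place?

The voiced stop at the same place is a voiced palatal stop — in this inventory, /ɟ/.

/ɟ/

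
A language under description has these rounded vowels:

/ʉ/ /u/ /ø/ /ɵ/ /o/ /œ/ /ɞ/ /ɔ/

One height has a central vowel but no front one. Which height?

high: front —, central /ʉ/, back /u/.
high-mid: front /ø/, central /ɵ/, back /o/.
low-mid: front /œ/, central /ɞ/, back /ɔ/.
Every height has a front member except high, where /y/ would be expected.

high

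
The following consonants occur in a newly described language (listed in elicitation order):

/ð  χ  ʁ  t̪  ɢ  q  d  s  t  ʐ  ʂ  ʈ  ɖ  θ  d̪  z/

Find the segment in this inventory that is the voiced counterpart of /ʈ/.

/ɖ/

/ʈ/ is a voiceless retroflex stop.
The voiced counterpart is a voiced retroflex stop — in this inventory, /ɖ/.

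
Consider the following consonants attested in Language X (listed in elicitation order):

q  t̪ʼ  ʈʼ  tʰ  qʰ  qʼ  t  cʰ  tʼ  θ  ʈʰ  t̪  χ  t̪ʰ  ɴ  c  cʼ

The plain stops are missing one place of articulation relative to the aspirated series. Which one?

dental: plain /t̪/, aspirated /t̪ʰ/, ejective /t̪ʼ/.
alveolar: plain /t/, aspirated /tʰ/, ejective /tʼ/.
retroflex: plain —, aspirated /ʈʰ/, ejective /ʈʼ/.
palatal: plain /c/, aspirated /cʰ/, ejective /cʼ/.
uvular: plain /q/, aspirated /qʰ/, ejective /qʼ/.
Every place of articulation has a plain member except retroflex, where /ʈ/ would be expected.

retroflex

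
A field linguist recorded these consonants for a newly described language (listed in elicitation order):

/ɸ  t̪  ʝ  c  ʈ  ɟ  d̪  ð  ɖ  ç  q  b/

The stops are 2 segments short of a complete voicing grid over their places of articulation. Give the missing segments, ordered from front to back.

place of articulation  voiceless  voiced  
bilabial          —         b       
dental            t̪        d̪      
retroflex         ʈ         ɖ       
palatal           c         ɟ       
uvular            q         —       
Gaps, from front to back: bilabial lacks voiceless (/p/); uvular lacks voiced (/ɢ/).

/p/, /ɢ/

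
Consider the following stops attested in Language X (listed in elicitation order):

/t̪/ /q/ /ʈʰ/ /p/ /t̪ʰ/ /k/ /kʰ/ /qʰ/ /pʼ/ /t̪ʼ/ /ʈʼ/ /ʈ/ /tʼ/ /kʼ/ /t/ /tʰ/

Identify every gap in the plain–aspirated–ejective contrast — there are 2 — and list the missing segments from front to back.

/pʰ/, /qʼ/

bilabial: plain /p/, aspirated —, ejective /pʼ/.
dental: plain /t̪/, aspirated /t̪ʰ/, ejective /t̪ʼ/.
alveolar: plain /t/, aspirated /tʰ/, ejective /tʼ/.
retroflex: plain /ʈ/, aspirated /ʈʰ/, ejective /ʈʼ/.
velar: plain /k/, aspirated /kʰ/, ejective /kʼ/.
uvular: plain /q/, aspirated /qʰ/, ejective —.
Gaps, from front to back: bilabial lacks aspirated (/pʰ/); uvular lacks ejective (/qʼ/).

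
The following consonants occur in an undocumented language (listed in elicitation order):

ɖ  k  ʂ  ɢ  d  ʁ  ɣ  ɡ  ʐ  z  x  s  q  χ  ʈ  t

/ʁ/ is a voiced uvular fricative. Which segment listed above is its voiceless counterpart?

The voiceless counterpart is a voiceless uvular fricative — in this inventory, /χ/.

/χ/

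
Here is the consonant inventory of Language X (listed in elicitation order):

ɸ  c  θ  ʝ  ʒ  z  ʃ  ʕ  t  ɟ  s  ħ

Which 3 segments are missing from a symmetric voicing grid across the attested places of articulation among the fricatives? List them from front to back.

place of articulation  voiceless  voiced  
bilabial          ɸ         —       
dental            θ         —       
alveolar          s         z       
postalveolar      ʃ         ʒ       
palatal           —         ʝ       
pharyngeal        ħ         ʕ       
Gaps, from front to back: bilabial lacks voiced (/β/); dental lacks voiced (/ð/); palatal lacks voiceless (/ç/).

/β/, /ð/, /ç/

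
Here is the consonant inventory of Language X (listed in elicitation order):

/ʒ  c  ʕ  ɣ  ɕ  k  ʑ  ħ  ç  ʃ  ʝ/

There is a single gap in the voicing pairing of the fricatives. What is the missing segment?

/x/

Voiceless: /ʃ/ (postalveolar), /ɕ/ (alveolo-palatal), /ç/ (palatal), /ħ/ (pharyngeal).
Voiced: /ʒ/ (postalveolar), /ʑ/ (alveolo-palatal), /ʝ/ (palatal), /ɣ/ (velar), /ʕ/ (pharyngeal).
The velar row has no voiceless member, so the gap is the voiceless velar fricative /x/.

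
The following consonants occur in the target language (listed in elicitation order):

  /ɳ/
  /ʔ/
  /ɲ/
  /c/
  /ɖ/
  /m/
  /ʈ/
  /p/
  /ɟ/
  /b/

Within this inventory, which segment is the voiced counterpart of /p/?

/p/ is a voiceless bilabial stop.
The voiced counterpart is a voiced bilabial stop — in this inventory, /b/.

/b/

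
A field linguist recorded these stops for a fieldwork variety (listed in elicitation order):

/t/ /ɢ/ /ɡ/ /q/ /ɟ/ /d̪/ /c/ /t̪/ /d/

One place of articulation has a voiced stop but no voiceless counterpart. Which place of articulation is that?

Voiceless: /t̪/ (dental), /t/ (alveolar), /c/ (palatal), /q/ (uvular).
Voiced: /d̪/ (dental), /d/ (alveolar), /ɟ/ (palatal), /ɡ/ (velar), /ɢ/ (uvular).
Every place of articulation has a voiceless member except velar, where /k/ would be expected.

velar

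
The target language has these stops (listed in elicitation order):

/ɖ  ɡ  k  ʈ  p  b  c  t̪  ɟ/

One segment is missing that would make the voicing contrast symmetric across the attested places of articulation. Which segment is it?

bilabial: voiceless /p/, voiced /b/.
dental: voiceless /t̪/, voiced —.
retroflex: voiceless /ʈ/, voiced /ɖ/.
palatal: voiceless /c/, voiced /ɟ/.
velar: voiceless /k/, voiced /ɡ/.
The dental row has no voiced member, so the gap is the voiced dental stop /d̪/.

/d̪/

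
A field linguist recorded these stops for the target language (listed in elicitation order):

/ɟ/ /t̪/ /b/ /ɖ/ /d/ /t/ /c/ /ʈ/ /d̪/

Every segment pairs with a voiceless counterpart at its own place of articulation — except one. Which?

Dental: /t̪/ ~ /d̪/
Alveolar: /t/ ~ /d/
Retroflex: /ʈ/ ~ /ɖ/
Palatal: /c/ ~ /ɟ/
Bilabial: only /b/ (voiced); no voiceless partner.
So /b/ is the unpaired segment.

/b/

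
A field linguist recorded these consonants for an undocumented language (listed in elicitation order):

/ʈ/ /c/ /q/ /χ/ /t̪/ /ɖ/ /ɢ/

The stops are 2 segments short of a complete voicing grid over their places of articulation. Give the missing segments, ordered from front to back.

/d̪/, /ɟ/

Voiceless: /t̪/ (dental), /ʈ/ (retroflex), /c/ (palatal), /q/ (uvular).
Voiced: /ɖ/ (retroflex), /ɢ/ (uvular).
Gaps, from front to back: dental lacks voiced (/d̪/); palatal lacks voiced (/ɟ/).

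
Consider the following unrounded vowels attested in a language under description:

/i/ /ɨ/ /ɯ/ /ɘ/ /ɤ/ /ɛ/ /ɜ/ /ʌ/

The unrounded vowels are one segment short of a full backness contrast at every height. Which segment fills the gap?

/e/

height            front     central   back    
high              i         ɨ         ɯ       
high-mid          —         ɘ         ɤ       
low-mid           ɛ         ɜ         ʌ       
The high-mid row has no front member, so the gap is the high-mid front unrounded vowel /e/.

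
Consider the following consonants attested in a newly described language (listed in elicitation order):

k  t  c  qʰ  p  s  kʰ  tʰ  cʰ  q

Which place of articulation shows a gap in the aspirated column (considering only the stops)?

bilabial: plain /p/, aspirated —.
alveolar: plain /t/, aspirated /tʰ/.
palatal: plain /c/, aspirated /cʰ/.
velar: plain /k/, aspirated /kʰ/.
uvular: plain /q/, aspirated /qʰ/.
Every place of articulation has an aspirated member except bilabial, where /pʰ/ would be expected.

bilabial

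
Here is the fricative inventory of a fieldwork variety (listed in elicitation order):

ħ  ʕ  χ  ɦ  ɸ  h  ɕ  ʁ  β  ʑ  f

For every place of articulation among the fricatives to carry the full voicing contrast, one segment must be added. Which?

bilabial: voiceless /ɸ/, voiced /β/.
labiodental: voiceless /f/, voiced —.
alveolo-palatal: voiceless /ɕ/, voiced /ʑ/.
uvular: voiceless /χ/, voiced /ʁ/.
pharyngeal: voiceless /ħ/, voiced /ʕ/.
glottal: voiceless /h/, voiced /ɦ/.
The labiodental row has no voiced member, so the gap is the voiced labiodental fricative /v/.

/v/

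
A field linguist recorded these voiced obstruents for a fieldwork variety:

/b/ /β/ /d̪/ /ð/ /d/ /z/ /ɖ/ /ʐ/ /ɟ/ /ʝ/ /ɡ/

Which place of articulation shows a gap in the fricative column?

velar

place of articulation  stop      fricative
bilabial          b         β       
dental            d̪        ð       
alveolar          d         z       
retroflex         ɖ         ʐ       
palatal           ɟ         ʝ       
velar             ɡ         —       
Every place of articulation has a fricative member except velar, where /ɣ/ would be expected.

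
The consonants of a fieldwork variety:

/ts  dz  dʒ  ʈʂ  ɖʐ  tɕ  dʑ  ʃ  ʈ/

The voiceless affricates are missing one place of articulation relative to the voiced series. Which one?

postalveolar

Voiceless: /ts/ (alveolar), /ʈʂ/ (retroflex), /tɕ/ (alveolo-palatal).
Voiced: /dz/ (alveolar), /dʒ/ (postalveolar), /ɖʐ/ (retroflex), /dʑ/ (alveolo-palatal).
Every place of articulation has a voiceless member except postalveolar, where /tʃ/ would be expected.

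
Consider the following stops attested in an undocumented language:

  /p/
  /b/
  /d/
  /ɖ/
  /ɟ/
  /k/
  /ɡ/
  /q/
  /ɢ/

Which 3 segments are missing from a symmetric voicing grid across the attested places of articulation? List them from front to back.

Voiceless: /p/ (bilabial), /k/ (velar), /q/ (uvular).
Voiced: /b/ (bilabial), /d/ (alveolar), /ɖ/ (retroflex), /ɟ/ (palatal), /ɡ/ (velar), /ɢ/ (uvular).
Gaps, from front to back: alveolar lacks voiceless (/t/); retroflex lacks voiceless (/ʈ/); palatal lacks voiceless (/c/).

/t/, /ʈ/, /c/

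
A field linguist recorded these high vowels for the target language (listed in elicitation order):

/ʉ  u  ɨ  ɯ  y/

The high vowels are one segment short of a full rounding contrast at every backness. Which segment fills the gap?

/i/

backness          unrounded  rounded 
front             —         y       
central           ɨ         ʉ       
back              ɯ         u       
The front row has no unrounded member, so the gap is the front unrounded vowel /i/.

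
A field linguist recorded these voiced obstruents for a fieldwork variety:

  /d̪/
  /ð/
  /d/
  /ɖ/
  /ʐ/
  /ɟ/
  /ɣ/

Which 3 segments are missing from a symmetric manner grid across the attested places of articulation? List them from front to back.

/z/, /ʝ/, /ɡ/

dental: stop /d̪/, fricative /ð/.
alveolar: stop /d/, fricative —.
retroflex: stop /ɖ/, fricative /ʐ/.
palatal: stop /ɟ/, fricative —.
velar: stop —, fricative /ɣ/.
Gaps, from front to back: alveolar lacks fricative (/z/); palatal lacks fricative (/ʝ/); velar lacks stop (/ɡ/).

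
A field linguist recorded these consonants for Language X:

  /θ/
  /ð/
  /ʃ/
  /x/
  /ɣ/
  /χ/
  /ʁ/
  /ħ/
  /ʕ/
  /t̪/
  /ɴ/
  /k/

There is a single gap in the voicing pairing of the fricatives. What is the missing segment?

place of articulation  voiceless  voiced  
dental            θ         ð       
postalveolar      ʃ         —       
velar             x         ɣ       
uvular            χ         ʁ       
pharyngeal        ħ         ʕ       
The postalveolar row has no voiced member, so the gap is the voiced postalveolar fricative /ʒ/.

/ʒ/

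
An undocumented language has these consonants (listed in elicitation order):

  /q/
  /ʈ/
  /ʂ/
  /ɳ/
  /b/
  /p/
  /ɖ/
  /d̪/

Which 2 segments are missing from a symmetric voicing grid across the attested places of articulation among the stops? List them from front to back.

Voiceless: /p/ (bilabial), /ʈ/ (retroflex), /q/ (uvular).
Voiced: /b/ (bilabial), /d̪/ (dental), /ɖ/ (retroflex).
Gaps, from front to back: dental lacks voiceless (/t̪/); uvular lacks voiced (/ɢ/).

/t̪/, /ɢ/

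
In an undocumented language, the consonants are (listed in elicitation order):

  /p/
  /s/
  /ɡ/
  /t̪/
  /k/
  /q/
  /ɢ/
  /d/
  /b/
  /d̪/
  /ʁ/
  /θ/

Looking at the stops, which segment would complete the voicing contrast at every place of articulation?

place of articulation  voiceless  voiced  
bilabial          p         b       
dental            t̪        d̪      
alveolar          —         d       
velar             k         ɡ       
uvular            q         ɢ       
The alveolar row has no voiceless member, so the gap is the voiceless alveolar stop /t/.

/t/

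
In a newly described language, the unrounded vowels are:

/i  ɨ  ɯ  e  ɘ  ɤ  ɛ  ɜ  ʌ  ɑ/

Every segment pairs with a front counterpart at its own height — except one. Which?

/ɑ/

High: /i/ ~ /ɨ/ ~ /ɯ/
High-mid: /e/ ~ /ɘ/ ~ /ɤ/
Low-mid: /ɛ/ ~ /ɜ/ ~ /ʌ/
Low: only /ɑ/ (back); no front partner.
So /ɑ/ is the unpaired segment.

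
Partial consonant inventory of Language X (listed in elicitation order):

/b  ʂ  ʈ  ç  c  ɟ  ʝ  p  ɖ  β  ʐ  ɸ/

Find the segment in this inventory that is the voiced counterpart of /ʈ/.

/ɖ/

/ʈ/ is a voiceless retroflex stop.
The voiced counterpart is a voiced retroflex stop — in this inventory, /ɖ/.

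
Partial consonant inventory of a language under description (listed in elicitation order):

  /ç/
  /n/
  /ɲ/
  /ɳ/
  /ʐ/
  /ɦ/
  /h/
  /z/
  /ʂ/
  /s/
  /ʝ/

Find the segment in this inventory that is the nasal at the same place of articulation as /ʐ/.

/ɳ/

/ʐ/ is a voiced retroflex fricative.
The nasal at the same place is a retroflex nasal — in this inventory, /ɳ/.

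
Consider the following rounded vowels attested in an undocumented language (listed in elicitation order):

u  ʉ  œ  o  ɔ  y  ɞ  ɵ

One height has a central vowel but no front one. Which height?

high: front /y/, central /ʉ/, back /u/.
high-mid: front —, central /ɵ/, back /o/.
low-mid: front /œ/, central /ɞ/, back /ɔ/.
Every height has a front member except high-mid, where /ø/ would be expected.

high-mid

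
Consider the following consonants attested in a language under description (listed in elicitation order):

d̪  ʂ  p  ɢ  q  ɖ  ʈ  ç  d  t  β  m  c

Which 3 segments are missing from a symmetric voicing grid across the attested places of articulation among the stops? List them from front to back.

Voiceless: /p/ (bilabial), /t/ (alveolar), /ʈ/ (retroflex), /c/ (palatal), /q/ (uvular).
Voiced: /d̪/ (dental), /d/ (alveolar), /ɖ/ (retroflex), /ɢ/ (uvular).
Gaps, from front to back: bilabial lacks voiced (/b/); dental lacks voiceless (/t̪/); palatal lacks voiced (/ɟ/).

/b/, /t̪/, /ɟ/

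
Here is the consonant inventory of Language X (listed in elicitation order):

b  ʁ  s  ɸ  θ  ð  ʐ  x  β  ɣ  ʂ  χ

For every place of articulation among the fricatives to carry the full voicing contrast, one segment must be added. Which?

/z/

Voiceless: /ɸ/ (bilabial), /θ/ (dental), /s/ (alveolar), /ʂ/ (retroflex), /x/ (velar), /χ/ (uvular).
Voiced: /β/ (bilabial), /ð/ (dental), /ʐ/ (retroflex), /ɣ/ (velar), /ʁ/ (uvular).
The alveolar row has no voiced member, so the gap is the voiced alveolar fricative /z/.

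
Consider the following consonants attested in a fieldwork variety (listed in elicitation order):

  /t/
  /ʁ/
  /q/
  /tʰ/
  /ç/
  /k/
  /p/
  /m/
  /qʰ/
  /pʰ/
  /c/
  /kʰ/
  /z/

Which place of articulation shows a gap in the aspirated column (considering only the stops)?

palatal

bilabial: plain /p/, aspirated /pʰ/.
alveolar: plain /t/, aspirated /tʰ/.
palatal: plain /c/, aspirated —.
velar: plain /k/, aspirated /kʰ/.
uvular: plain /q/, aspirated /qʰ/.
Every place of articulation has an aspirated member except palatal, where /cʰ/ would be expected.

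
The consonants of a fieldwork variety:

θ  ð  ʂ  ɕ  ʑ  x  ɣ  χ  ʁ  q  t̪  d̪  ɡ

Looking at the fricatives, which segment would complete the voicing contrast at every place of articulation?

/ʐ/

Voiceless: /θ/ (dental), /ʂ/ (retroflex), /ɕ/ (alveolo-palatal), /x/ (velar), /χ/ (uvular).
Voiced: /ð/ (dental), /ʑ/ (alveolo-palatal), /ɣ/ (velar), /ʁ/ (uvular).
The retroflex row has no voiced member, so the gap is the voiced retroflex fricative /ʐ/.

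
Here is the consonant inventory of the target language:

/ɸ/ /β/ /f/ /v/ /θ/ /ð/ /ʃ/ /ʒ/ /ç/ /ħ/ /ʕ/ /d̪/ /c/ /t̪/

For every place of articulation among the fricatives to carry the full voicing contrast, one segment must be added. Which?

Voiceless: /ɸ/ (bilabial), /f/ (labiodental), /θ/ (dental), /ʃ/ (postalveolar), /ç/ (palatal), /ħ/ (pharyngeal).
Voiced: /β/ (bilabial), /v/ (labiodental), /ð/ (dental), /ʒ/ (postalveolar), /ʕ/ (pharyngeal).
The palatal row has no voiced member, so the gap is the voiced palatal fricative /ʝ/.

/ʝ/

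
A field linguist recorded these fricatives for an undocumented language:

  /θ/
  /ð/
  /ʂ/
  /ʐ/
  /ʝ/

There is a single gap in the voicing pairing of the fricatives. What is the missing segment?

dental: voiceless /θ/, voiced /ð/.
retroflex: voiceless /ʂ/, voiced /ʐ/.
palatal: voiceless —, voiced /ʝ/.
The palatal row has no voiceless member, so the gap is the voiceless palatal fricative /ç/.

/ç/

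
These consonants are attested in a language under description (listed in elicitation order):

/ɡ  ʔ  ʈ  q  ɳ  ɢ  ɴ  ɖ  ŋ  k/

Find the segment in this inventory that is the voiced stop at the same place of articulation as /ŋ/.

/ɡ/

/ŋ/ is a velar nasal.
The voiced stop at the same place is a voiced velar stop — in this inventory, /ɡ/.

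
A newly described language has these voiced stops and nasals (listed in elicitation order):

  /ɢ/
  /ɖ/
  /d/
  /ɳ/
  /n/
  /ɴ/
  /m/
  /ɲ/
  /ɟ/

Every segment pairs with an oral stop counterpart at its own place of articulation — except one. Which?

Alveolar: /d/ ~ /n/
Retroflex: /ɖ/ ~ /ɳ/
Palatal: /ɟ/ ~ /ɲ/
Uvular: /ɢ/ ~ /ɴ/
Bilabial: only /m/ (nasal); no oral stop partner.
So /m/ is the unpaired segment.

/m/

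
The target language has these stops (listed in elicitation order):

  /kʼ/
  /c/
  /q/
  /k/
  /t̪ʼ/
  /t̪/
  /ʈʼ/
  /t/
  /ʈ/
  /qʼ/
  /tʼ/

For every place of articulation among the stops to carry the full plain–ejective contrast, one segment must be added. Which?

/cʼ/

dental: plain /t̪/, ejective /t̪ʼ/.
alveolar: plain /t/, ejective /tʼ/.
retroflex: plain /ʈ/, ejective /ʈʼ/.
palatal: plain /c/, ejective —.
velar: plain /k/, ejective /kʼ/.
uvular: plain /q/, ejective /qʼ/.
The palatal row has no ejective member, so the gap is the ejective palatal stop /cʼ/.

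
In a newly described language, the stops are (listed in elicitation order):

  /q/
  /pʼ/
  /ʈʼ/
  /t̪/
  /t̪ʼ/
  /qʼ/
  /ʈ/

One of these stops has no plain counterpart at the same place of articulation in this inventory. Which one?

/pʼ/

Dental: /t̪/ ~ /t̪ʼ/
Retroflex: /ʈ/ ~ /ʈʼ/
Uvular: /q/ ~ /qʼ/
Bilabial: only /pʼ/ (ejective); no plain partner.
So /pʼ/ is the unpaired segment.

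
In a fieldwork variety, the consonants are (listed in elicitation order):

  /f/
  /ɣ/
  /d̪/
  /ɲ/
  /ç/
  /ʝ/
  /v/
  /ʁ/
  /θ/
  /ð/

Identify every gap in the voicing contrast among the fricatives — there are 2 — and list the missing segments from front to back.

/x/, /χ/

Voiceless: /f/ (labiodental), /θ/ (dental), /ç/ (palatal).
Voiced: /v/ (labiodental), /ð/ (dental), /ʝ/ (palatal), /ɣ/ (velar), /ʁ/ (uvular).
Gaps, from front to back: velar lacks voiceless (/x/); uvular lacks voiceless (/χ/).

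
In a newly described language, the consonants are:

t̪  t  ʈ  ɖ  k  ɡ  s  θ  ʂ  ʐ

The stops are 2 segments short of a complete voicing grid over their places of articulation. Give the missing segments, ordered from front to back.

Voiceless: /t̪/ (dental), /t/ (alveolar), /ʈ/ (retroflex), /k/ (velar).
Voiced: /ɖ/ (retroflex), /ɡ/ (velar).
Gaps, from front to back: dental lacks voiced (/d̪/); alveolar lacks voiced (/d/).

/d̪/, /d/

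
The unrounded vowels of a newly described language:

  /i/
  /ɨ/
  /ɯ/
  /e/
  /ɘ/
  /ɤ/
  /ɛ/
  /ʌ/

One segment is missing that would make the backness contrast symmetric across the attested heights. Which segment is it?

height            front     central   back    
high              i         ɨ         ɯ       
high-mid          e         ɘ         ɤ       
low-mid           ɛ         —         ʌ       
The low-mid row has no central member, so the gap is the low-mid central unrounded vowel /ɜ/.

/ɜ/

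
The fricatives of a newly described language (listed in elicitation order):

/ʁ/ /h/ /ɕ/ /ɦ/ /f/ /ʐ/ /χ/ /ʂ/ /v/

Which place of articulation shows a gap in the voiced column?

alveolo-palatal

Voiceless: /f/ (labiodental), /ʂ/ (retroflex), /ɕ/ (alveolo-palatal), /χ/ (uvular), /h/ (glottal).
Voiced: /v/ (labiodental), /ʐ/ (retroflex), /ʁ/ (uvular), /ɦ/ (glottal).
Every place of articulation has a voiced member except alveolo-palatal, where /ʑ/ would be expected.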